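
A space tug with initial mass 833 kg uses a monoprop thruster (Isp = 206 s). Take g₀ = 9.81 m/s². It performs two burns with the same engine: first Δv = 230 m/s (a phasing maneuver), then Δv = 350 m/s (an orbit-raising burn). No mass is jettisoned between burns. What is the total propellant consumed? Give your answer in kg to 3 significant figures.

v_e = Isp · g₀ = 206 × 9.81 = 2020.9 m/s.
After the first burn: m = 833 × exp(−230/2020.9) = 833 × 0.89242 = 743.386 kg.
After the second burn: m = 743.386 × exp(−350/2020.9) = 743.386 × 0.84097 = 625.165 kg.
Total propellant = m₀ − m_final = 833 − 625.165 = 207.835 kg.

total propellant consumed ≈ 208 kg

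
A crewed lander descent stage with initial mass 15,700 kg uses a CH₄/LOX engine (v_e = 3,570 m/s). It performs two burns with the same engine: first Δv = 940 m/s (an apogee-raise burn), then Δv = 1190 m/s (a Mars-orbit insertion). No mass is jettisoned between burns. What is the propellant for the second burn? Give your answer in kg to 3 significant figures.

propellant for the second burn ≈ 3420 kg

After the first burn: m = 15700 × exp(−940/3570.0) = 15700 × 0.76851 = 12,065.6 kg.
After the second burn: m = 12,065.6 × exp(−1190/3570.0) = 12,065.6 × 0.71653 = 8,645.36 kg.
Second-burn propellant = 12,065.6 − 8,645.36 = 3,420.24 kg.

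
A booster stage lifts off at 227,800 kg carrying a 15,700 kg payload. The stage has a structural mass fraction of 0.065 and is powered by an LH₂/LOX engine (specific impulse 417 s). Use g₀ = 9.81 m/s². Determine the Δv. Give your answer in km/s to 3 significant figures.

Δv ≈ 8.36 km/s

Stage wet mass = m₀ − payload = 227,800 − 15,700 = 212,100 kg.
Stage dry mass = ε × stage wet mass = 0.065 × 212,100 = 13,786.5 kg.
Burnout mass m_f = stage dry + payload = 13,786.5 + 15,700 = 29,486.5 kg.
v_e = Isp · g₀ = 417 × 9.81 = 4090.8 m/s.
Rocket equation: Δv = v_e · ln(227,800/29,486.5) = 4090.8 × ln(7.726) = 4090.8 × 2.0445 ≈ 8364 m/s.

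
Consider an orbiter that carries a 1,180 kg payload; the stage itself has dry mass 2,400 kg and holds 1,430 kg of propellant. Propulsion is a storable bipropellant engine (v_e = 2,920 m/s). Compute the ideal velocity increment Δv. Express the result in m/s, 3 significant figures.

Δv ≈ 981 m/s

m₀ = payload + dry + propellant = 1,180 + 2,400 + 1,430 = 5,010 kg.
m_f = payload + dry = 1,180 + 2,400 = 3,580 kg.
By the Tsiolkovsky rocket equation, Δv = v_e · ln(m₀/m_f) = 2920.0 × ln(1.399) = 2920.0 × 0.3361 ≈ 981.3 m/s.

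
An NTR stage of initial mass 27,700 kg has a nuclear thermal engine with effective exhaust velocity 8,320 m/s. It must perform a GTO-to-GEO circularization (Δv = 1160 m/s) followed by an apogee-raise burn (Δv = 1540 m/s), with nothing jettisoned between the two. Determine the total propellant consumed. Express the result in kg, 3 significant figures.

total propellant consumed ≈ 7680 kg

After the first burn: m = 27700 × exp(−1160/8320.0) = 27700 × 0.86986 = 24,095.1 kg.
After the second burn: m = 24,095.1 × exp(−1540/8320.0) = 24,095.1 × 0.83102 = 20,023.5 kg.
Total propellant = m₀ − m_final = 27700 − 20,023.5 = 7,676.5 kg.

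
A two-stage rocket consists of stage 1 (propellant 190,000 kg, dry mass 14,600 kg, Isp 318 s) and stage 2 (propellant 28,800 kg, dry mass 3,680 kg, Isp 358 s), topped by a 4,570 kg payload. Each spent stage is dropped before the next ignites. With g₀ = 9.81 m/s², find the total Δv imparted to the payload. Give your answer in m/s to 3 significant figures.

Ignition mass of stage 1 = 190,000+14,600 + 28,800+3,680 + 4,570 = 241,650 kg.
Stage 1: m₀ = 241,650 kg, m_f = 241,650 − 190,000 = 51,650 kg; Δv = 318×9.81×ln(4.679) = 3119.6×1.5430 ≈ 4814 m/s.
Stage 2: m₀ = 37,050 kg, m_f = 37,050 − 28,800 = 8,250 kg; Δv = 358×9.81×ln(4.491) = 3512.0×1.5021 ≈ 5275 m/s.
Total Δv = 4814 + 5275 = 10089 m/s.

Δv ≈ 10100 m/s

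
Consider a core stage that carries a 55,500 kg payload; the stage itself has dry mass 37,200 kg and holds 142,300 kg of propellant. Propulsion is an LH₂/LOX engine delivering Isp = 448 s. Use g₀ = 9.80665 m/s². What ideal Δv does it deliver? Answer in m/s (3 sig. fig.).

Δv ≈ 4090 m/s

v_e = Isp · g₀ = 448 × 9.80665 = 4393.4 m/s.
m₀ = payload + dry + propellant = 55,500 + 37,200 + 142,300 = 235,000 kg.
m_f = payload + dry = 55,500 + 37,200 = 92,700 kg.
Δv = v_e · ln(m₀/m_f) = 4393.4 × ln(2.535) = 4393.4 × 0.9302 ≈ 4086.8 m/s.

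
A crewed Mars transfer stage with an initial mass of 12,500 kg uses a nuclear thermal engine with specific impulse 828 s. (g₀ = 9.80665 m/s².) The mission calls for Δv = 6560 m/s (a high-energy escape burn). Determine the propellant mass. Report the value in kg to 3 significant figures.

propellant mass ≈ 6930 kg

v_e = Isp · g₀ = 828 × 9.80665 = 8119.9 m/s.
m₀/m_f = exp(Δv / v_e) = exp(6560 / 8119.9) = exp(0.8079) = 2.2432.
m_f = 12,500 / 2.2432 = 5,572.4 kg, so propellant = m₀ − m_f = 12,500 − 5,572.4 = 6,927.6 kg.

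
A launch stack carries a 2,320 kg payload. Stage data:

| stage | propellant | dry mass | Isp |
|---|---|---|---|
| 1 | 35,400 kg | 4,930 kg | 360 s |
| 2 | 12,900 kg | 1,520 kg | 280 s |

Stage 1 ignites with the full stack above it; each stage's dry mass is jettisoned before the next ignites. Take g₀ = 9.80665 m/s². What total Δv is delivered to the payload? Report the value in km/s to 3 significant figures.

Δv ≈ 7.46 km/s

Ignition mass of stage 1 = 35,400+4,930 + 12,900+1,520 + 2,320 = 57,070 kg.
Stage 1: m₀ = 57,070 kg, m_f = 57,070 − 35,400 = 21,670 kg; Δv = 360×9.80665×ln(2.634) = 3530.4×0.9683 ≈ 3419 m/s.
Stage 2: m₀ = 16,740 kg, m_f = 16,740 − 12,900 = 3,840 kg; Δv = 280×9.80665×ln(4.359) = 2745.9×1.4723 ≈ 4043 m/s.
Total Δv = 3419 + 4043 = 7462 m/s.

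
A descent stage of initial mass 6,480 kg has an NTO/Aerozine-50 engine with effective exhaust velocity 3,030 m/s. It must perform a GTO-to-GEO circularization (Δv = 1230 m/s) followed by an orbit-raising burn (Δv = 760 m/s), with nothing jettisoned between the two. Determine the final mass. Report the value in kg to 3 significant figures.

After the first burn: m = 6480 × exp(−1230/3030.0) = 6480 × 0.66635 = 4,317.95 kg.
After the second burn: m = 4,317.95 × exp(−760/3030.0) = 4,317.95 × 0.77816 = 3,360.06 kg.

final mass ≈ 3360 kg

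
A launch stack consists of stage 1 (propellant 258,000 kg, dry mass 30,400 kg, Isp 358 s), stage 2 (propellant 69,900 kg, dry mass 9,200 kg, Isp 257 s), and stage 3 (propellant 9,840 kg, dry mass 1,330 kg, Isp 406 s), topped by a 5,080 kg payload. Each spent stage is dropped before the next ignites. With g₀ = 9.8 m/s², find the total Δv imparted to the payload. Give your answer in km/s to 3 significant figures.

Δv ≈ 10.9 km/s

Ignition mass of stage 1 = 258,000+30,400 + 69,900+9,200 + 9,840+1,330 + 5,080 = 383,750 kg.
Stage 1: m₀ = 383,750 kg, m_f = 383,750 − 258,000 = 125,750 kg; Δv = 358×9.8×ln(3.052) = 3508.4×1.1157 ≈ 3914 m/s.
Stage 2: m₀ = 95,350 kg, m_f = 95,350 − 69,900 = 25,450 kg; Δv = 257×9.8×ln(3.747) = 2518.6×1.3208 ≈ 3327 m/s.
Stage 3: m₀ = 16,250 kg, m_f = 16,250 − 9,840 = 6,410 kg; Δv = 406×9.8×ln(2.535) = 3978.8×0.9302 ≈ 3701 m/s.
Total Δv = 3914 + 3327 + 3701 = 10942 m/s.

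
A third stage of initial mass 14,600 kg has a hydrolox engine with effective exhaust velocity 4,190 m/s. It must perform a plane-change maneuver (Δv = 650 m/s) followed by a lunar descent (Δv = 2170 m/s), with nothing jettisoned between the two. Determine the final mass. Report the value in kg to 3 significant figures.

After the first burn: m = 14600 × exp(−650/4190.0) = 14600 × 0.85630 = 12,502 kg.
After the second burn: m = 12,502 × exp(−2170/4190.0) = 12,502 × 0.59577 = 7,448.32 kg.

final mass ≈ 7450 kg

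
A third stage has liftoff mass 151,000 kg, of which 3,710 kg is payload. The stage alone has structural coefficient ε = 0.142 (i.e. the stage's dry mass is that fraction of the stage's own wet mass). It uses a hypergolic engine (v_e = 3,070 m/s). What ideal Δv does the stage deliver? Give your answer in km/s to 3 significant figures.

Stage wet mass = m₀ − payload = 151,000 − 3,710 = 147,290 kg.
Stage dry mass = ε × stage wet mass = 0.142 × 147,290 = 20,915.2 kg.
Burnout mass m_f = stage dry + payload = 20,915.2 + 3,710 = 24,625.2 kg.
From the ideal rocket equation, Δv = v_e · ln(151,000/24,625.2) = 3070.0 × ln(6.132) = 3070.0 × 1.8135 ≈ 5567 m/s.

Δv ≈ 5.57 km/s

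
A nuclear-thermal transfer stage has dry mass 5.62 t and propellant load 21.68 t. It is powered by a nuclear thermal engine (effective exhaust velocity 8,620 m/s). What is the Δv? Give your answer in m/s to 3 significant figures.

Δv ≈ 13600 m/s

m₀ = m_dry + m_prop = 5.62 + 21.68 = 27.3 t.
Δv = v_e · ln(m₀/m_f) = 8620.0 × ln(4.858) = 8620.0 × 1.5806 ≈ 13624.4 m/s.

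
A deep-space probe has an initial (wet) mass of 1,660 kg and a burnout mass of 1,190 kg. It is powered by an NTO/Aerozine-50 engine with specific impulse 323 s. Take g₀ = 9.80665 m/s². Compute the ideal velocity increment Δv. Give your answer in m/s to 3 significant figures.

v_e = Isp · g₀ = 323 × 9.80665 = 3167.5 m/s.
Δv = v_e · ln(m₀/m_f) = 3167.5 × ln(1.395) = 3167.5 × 0.3329 ≈ 1054.4 m/s.

Δv ≈ 1050 m/s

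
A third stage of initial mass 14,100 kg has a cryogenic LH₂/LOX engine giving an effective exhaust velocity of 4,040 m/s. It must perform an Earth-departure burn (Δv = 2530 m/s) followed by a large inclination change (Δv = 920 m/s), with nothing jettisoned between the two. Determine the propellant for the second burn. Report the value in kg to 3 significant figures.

After the first burn: m = 14100 × exp(−2530/4040.0) = 14100 × 0.53460 = 7,537.86 kg.
After the second burn: m = 7,537.86 × exp(−920/4040.0) = 7,537.86 × 0.79634 = 6,002.7 kg.
Second-burn propellant = 7,537.86 − 6,002.7 = 1,535.16 kg.

propellant for the second burn ≈ 1540 kg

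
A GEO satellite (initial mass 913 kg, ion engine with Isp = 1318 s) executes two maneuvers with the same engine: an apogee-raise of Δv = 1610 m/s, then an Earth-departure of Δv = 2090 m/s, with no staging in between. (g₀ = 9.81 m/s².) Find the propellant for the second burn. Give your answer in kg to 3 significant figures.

v_e = Isp · g₀ = 1318 × 9.81 = 12929.6 m/s.
After the first burn: m = 913 × exp(−1610/12929.6) = 913 × 0.88292 = 806.106 kg.
After the second burn: m = 806.106 × exp(−2090/12929.6) = 806.106 × 0.85074 = 685.787 kg.
Second-burn propellant = 806.106 − 685.787 = 120.319 kg.

propellant for the second burn ≈ 120 kg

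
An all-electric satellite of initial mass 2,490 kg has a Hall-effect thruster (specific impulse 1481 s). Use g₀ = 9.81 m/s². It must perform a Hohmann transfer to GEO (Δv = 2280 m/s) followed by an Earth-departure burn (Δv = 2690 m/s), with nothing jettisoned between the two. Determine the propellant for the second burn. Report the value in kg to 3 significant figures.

v_e = Isp · g₀ = 1481 × 9.81 = 14528.6 m/s.
After the first burn: m = 2490 × exp(−2280/14528.6) = 2490 × 0.85476 = 2,128.35 kg.
After the second burn: m = 2,128.35 × exp(−2690/14528.6) = 2,128.35 × 0.83098 = 1,768.62 kg.
Second-burn propellant = 2,128.35 − 1,768.62 = 359.73 kg.

propellant for the second burn ≈ 360 kg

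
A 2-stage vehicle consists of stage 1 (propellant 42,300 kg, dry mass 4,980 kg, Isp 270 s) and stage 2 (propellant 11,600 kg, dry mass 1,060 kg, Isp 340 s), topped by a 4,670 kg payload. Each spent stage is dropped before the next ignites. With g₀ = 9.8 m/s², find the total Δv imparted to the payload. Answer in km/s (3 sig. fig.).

Ignition mass of stage 1 = 42,300+4,980 + 11,600+1,060 + 4,670 = 64,610 kg.
Stage 1: m₀ = 64,610 kg, m_f = 64,610 − 42,300 = 22,310 kg; Δv = 270×9.8×ln(2.896) = 2646.0×1.0633 ≈ 2814 m/s.
Stage 2: m₀ = 17,330 kg, m_f = 17,330 − 11,600 = 5,730 kg; Δv = 340×9.8×ln(3.024) = 3332.0×1.1067 ≈ 3688 m/s.
Total Δv = 2814 + 3688 = 6502 m/s.

Δv ≈ 6.50 km/s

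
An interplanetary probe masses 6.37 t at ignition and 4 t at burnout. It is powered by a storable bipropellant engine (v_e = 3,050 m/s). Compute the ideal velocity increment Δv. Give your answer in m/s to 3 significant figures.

Δv ≈ 1420 m/s

Δv = v_e · ln(m₀/m_f) = 3050.0 × ln(1.593) = 3050.0 × 0.4653 ≈ 1419.2 m/s.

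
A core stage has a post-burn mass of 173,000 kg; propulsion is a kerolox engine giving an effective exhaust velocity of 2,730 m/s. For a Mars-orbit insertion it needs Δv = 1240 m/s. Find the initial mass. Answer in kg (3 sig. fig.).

From the ideal rocket equation, m₀/m_f = exp(Δv / v_e) = exp(1240 / 2730.0) = exp(0.4542) = 1.5749.
m₀ = m_f × 1.5749 = 173,000 × 1.5749 = 272,458 kg.

initial mass ≈ 272000 kg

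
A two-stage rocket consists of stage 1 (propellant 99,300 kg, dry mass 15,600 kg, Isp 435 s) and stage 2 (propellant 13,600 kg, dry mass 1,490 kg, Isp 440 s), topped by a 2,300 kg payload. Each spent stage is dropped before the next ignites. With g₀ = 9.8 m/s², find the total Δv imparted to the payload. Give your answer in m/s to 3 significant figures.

Δv ≈ 12500 m/s

Ignition mass of stage 1 = 99,300+15,600 + 13,600+1,490 + 2,300 = 132,290 kg.
Stage 1: m₀ = 132,290 kg, m_f = 132,290 − 99,300 = 32,990 kg; Δv = 435×9.8×ln(4.01) = 4263.0×1.3888 ≈ 5920 m/s.
Stage 2: m₀ = 17,390 kg, m_f = 17,390 − 13,600 = 3,790 kg; Δv = 440×9.8×ln(4.588) = 4312.0×1.5235 ≈ 6569 m/s.
Total Δv = 5920 + 6569 = 12489 m/s.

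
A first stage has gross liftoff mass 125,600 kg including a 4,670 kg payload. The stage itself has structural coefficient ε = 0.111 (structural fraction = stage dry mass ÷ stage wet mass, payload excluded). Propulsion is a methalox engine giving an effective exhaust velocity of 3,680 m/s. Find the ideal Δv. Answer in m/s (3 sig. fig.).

Stage wet mass = m₀ − payload = 125,600 − 4,670 = 120,930 kg.
Stage dry mass = ε × stage wet mass = 0.111 × 120,930 = 13,423.2 kg.
Burnout mass m_f = stage dry + payload = 13,423.2 + 4,670 = 18,093.2 kg.
From the ideal rocket equation, Δv = v_e · ln(125,600/18,093.2) = 3680.0 × ln(6.942) = 3680.0 × 1.9376 ≈ 7130 m/s.

Δv ≈ 7130 m/s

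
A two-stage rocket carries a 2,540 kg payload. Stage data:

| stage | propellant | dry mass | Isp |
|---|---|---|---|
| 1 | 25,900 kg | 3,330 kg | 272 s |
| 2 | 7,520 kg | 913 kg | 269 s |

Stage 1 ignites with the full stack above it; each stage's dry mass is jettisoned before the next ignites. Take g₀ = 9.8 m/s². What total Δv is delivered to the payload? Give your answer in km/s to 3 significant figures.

Ignition mass of stage 1 = 25,900+3,330 + 7,520+913 + 2,540 = 40,203 kg.
Stage 1: m₀ = 40,203 kg, m_f = 40,203 − 25,900 = 14,303 kg; Δv = 272×9.8×ln(2.811) = 2665.6×1.0335 ≈ 2755 m/s.
Stage 2: m₀ = 10,973 kg, m_f = 10,973 − 7,520 = 3,453 kg; Δv = 269×9.8×ln(3.178) = 2636.2×1.1562 ≈ 3048 m/s.
Total Δv = 2755 + 3048 = 5803 m/s.

Δv ≈ 5.80 km/s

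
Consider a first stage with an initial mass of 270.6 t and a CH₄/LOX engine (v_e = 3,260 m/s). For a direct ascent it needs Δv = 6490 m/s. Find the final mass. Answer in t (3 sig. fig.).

m₀/m_f = exp(Δv / v_e) = exp(6490 / 3260.0) = exp(1.9908) = 7.3214.
m_f = m₀ / 7.3214 = 270.6 / 7.3214 = 36.9601 t.

final mass ≈ 37.0 t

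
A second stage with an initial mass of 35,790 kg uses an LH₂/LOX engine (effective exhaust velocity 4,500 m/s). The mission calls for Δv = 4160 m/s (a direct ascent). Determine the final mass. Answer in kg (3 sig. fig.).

By the Tsiolkovsky rocket equation, m₀/m_f = exp(Δv / v_e) = exp(4160 / 4500.0) = exp(0.9244) = 2.5205.
m_f = m₀ / 2.5205 = 35,790 / 2.5205 = 14,199.6 kg.

final mass ≈ 14200 kg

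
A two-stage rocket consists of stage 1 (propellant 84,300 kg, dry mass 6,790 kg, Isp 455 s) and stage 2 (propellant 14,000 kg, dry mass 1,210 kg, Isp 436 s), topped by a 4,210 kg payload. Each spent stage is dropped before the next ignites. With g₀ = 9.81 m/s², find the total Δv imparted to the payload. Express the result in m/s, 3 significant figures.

Δv ≈ 11900 m/s

Ignition mass of stage 1 = 84,300+6,790 + 14,000+1,210 + 4,210 = 110,510 kg.
Stage 1: m₀ = 110,510 kg, m_f = 110,510 − 84,300 = 26,210 kg; Δv = 455×9.81×ln(4.216) = 4463.6×1.4390 ≈ 6423 m/s.
Stage 2: m₀ = 19,420 kg, m_f = 19,420 − 14,000 = 5,420 kg; Δv = 436×9.81×ln(3.583) = 4277.2×1.2762 ≈ 5459 m/s.
Total Δv = 6423 + 5459 = 11882 m/s.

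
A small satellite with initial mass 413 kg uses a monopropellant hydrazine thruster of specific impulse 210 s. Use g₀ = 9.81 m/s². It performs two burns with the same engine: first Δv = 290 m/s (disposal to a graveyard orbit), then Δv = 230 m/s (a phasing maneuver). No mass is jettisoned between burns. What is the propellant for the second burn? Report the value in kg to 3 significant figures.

propellant for the second burn ≈ 37.9 kg

v_e = Isp · g₀ = 210 × 9.81 = 2060.1 m/s.
After the first burn: m = 413 × exp(−290/2060.1) = 413 × 0.86869 = 358.769 kg.
After the second burn: m = 358.769 × exp(−230/2060.1) = 358.769 × 0.89436 = 320.869 kg.
Second-burn propellant = 358.769 − 320.869 = 37.9 kg.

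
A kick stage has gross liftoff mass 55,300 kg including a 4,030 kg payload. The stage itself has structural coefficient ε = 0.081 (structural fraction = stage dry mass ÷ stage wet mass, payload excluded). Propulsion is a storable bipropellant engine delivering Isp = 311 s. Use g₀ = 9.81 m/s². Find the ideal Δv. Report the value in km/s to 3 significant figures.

Stage wet mass = m₀ − payload = 55,300 − 4,030 = 51,270 kg.
Stage dry mass = ε × stage wet mass = 0.081 × 51,270 = 4,152.87 kg.
Burnout mass m_f = stage dry + payload = 4,152.87 + 4,030 = 8,182.87 kg.
v_e = Isp · g₀ = 311 × 9.81 = 3050.9 m/s.
Rocket equation: Δv = v_e · ln(55,300/8,182.87) = 3050.9 × ln(6.758) = 3050.9 × 1.9107 ≈ 5829 m/s.

Δv ≈ 5.83 km/s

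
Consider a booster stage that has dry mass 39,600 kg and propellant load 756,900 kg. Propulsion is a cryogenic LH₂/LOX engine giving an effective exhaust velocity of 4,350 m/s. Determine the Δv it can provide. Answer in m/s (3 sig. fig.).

Δv ≈ 13100 m/s

m₀ = m_dry + m_prop = 39,600 + 756,900 = 796,500 kg.
By the Tsiolkovsky rocket equation, Δv = v_e · ln(m₀/m_f) = 4350.0 × ln(20.11) = 4350.0 × 3.0014 ≈ 13056.1 m/s.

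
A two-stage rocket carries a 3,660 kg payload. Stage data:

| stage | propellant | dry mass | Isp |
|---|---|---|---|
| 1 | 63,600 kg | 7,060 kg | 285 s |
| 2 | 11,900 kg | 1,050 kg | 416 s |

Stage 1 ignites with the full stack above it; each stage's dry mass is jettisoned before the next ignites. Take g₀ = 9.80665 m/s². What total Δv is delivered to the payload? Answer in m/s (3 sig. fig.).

Ignition mass of stage 1 = 63,600+7,060 + 11,900+1,050 + 3,660 = 87,270 kg.
Stage 1: m₀ = 87,270 kg, m_f = 87,270 − 63,600 = 23,670 kg; Δv = 285×9.80665×ln(3.687) = 2794.9×1.3048 ≈ 3647 m/s.
Stage 2: m₀ = 16,610 kg, m_f = 16,610 − 11,900 = 4,710 kg; Δv = 416×9.80665×ln(3.527) = 4079.6×1.2603 ≈ 5142 m/s.
Total Δv = 3647 + 5142 = 8789 m/s.

Δv ≈ 8790 m/s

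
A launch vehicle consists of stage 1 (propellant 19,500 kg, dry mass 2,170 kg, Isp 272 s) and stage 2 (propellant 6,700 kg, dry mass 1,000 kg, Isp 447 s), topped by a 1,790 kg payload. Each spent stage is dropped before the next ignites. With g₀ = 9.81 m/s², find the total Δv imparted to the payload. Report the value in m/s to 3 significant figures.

Ignition mass of stage 1 = 19,500+2,170 + 6,700+1,000 + 1,790 = 31,160 kg.
Stage 1: m₀ = 31,160 kg, m_f = 31,160 − 19,500 = 11,660 kg; Δv = 272×9.81×ln(2.672) = 2668.3×0.9830 ≈ 2623 m/s.
Stage 2: m₀ = 9,490 kg, m_f = 9,490 − 6,700 = 2,790 kg; Δv = 447×9.81×ln(3.401) = 4385.1×1.2242 ≈ 5368 m/s.
Total Δv = 2623 + 5368 = 7991 m/s.

Δv ≈ 7990 m/s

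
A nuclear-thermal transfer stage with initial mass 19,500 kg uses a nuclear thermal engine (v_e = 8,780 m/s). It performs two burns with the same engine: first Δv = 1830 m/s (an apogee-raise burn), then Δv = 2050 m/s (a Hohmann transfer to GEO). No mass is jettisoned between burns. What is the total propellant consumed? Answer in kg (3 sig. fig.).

After the first burn: m = 19500 × exp(−1830/8780.0) = 19500 × 0.81186 = 15,831.3 kg.
After the second burn: m = 15,831.3 × exp(−2050/8780.0) = 15,831.3 × 0.79177 = 12,534.7 kg.
Total propellant = m₀ − m_final = 19500 − 12,534.7 = 6,965.3 kg.

total propellant consumed ≈ 6970 kg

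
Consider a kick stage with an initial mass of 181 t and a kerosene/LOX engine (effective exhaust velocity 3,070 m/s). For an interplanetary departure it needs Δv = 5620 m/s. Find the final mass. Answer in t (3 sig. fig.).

From the ideal rocket equation, m₀/m_f = exp(Δv / v_e) = exp(5620 / 3070.0) = exp(1.8306) = 6.2377.
m_f = m₀ / 6.2377 = 181 / 6.2377 = 29.0171 t.

final mass ≈ 29.0 t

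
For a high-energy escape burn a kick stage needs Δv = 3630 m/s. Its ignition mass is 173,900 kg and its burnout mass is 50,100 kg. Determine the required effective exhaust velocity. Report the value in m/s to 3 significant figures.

v_e ≈ 2920 m/s

ln(m₀/m_f) = ln(173900/50100) = ln(3.471) = 1.2445.
From the ideal rocket equation, v_e = Δv / ln(m₀/m_f) = 3630 / 1.2445 = 2916.9 m/s.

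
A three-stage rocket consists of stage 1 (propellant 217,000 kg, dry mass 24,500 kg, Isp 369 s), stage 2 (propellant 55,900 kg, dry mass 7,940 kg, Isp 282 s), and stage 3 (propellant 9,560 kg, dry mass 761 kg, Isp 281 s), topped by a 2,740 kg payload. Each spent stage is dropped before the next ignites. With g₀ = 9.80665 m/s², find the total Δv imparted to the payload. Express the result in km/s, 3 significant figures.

Δv ≈ 11.4 km/s

Ignition mass of stage 1 = 217,000+24,500 + 55,900+7,940 + 9,560+761 + 2,740 = 318,401 kg.
Stage 1: m₀ = 318,401 kg, m_f = 318,401 − 217,000 = 101,401 kg; Δv = 369×9.80665×ln(3.14) = 3618.7×1.1442 ≈ 4141 m/s.
Stage 2: m₀ = 76,901 kg, m_f = 76,901 − 55,900 = 21,001 kg; Δv = 282×9.80665×ln(3.662) = 2765.5×1.2979 ≈ 3589 m/s.
Stage 3: m₀ = 13,061 kg, m_f = 13,061 − 9,560 = 3,501 kg; Δv = 281×9.80665×ln(3.731) = 2755.7×1.3166 ≈ 3628 m/s.
Total Δv = 4141 + 3589 + 3628 = 11358 m/s.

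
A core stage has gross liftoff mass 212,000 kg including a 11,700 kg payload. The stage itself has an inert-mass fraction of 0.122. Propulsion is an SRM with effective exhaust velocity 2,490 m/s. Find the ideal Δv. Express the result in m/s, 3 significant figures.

Δv ≈ 4410 m/s

Stage wet mass = m₀ − payload = 212,000 − 11,700 = 200,300 kg.
Stage dry mass = ε × stage wet mass = 0.122 × 200,300 = 24,436.6 kg.
Burnout mass m_f = stage dry + payload = 24,436.6 + 11,700 = 36,136.6 kg.
Using Δv = v_e ln(m₀/m_f): Δv = v_e · ln(212,000/36,136.6) = 2490.0 × ln(5.867) = 2490.0 × 1.7693 ≈ 4406 m/s.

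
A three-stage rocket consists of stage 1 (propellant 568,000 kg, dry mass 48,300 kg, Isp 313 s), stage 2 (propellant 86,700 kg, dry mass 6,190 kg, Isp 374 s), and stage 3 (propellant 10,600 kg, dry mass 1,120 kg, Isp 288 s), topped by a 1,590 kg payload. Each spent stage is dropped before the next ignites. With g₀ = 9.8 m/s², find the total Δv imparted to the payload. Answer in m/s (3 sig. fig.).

Ignition mass of stage 1 = 568,000+48,300 + 86,700+6,190 + 10,600+1,120 + 1,590 = 722,500 kg.
Stage 1: m₀ = 722,500 kg, m_f = 722,500 − 568,000 = 154,500 kg; Δv = 313×9.8×ln(4.676) = 3067.4×1.5425 ≈ 4732 m/s.
Stage 2: m₀ = 106,200 kg, m_f = 106,200 − 86,700 = 19,500 kg; Δv = 374×9.8×ln(5.446) = 3665.2×1.6949 ≈ 6212 m/s.
Stage 3: m₀ = 13,310 kg, m_f = 13,310 − 10,600 = 2,710 kg; Δv = 288×9.8×ln(4.911) = 2822.4×1.5916 ≈ 4492 m/s.
Total Δv = 4732 + 6212 + 4492 = 15436 m/s.

Δv ≈ 15400 m/s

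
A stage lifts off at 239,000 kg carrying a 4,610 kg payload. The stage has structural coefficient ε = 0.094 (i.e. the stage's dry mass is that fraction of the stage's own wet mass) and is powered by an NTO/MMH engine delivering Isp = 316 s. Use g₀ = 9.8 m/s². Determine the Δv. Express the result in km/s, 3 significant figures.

Stage wet mass = m₀ − payload = 239,000 − 4,610 = 234,390 kg.
Stage dry mass = ε × stage wet mass = 0.094 × 234,390 = 22,032.7 kg.
Burnout mass m_f = stage dry + payload = 22,032.7 + 4,610 = 26,642.7 kg.
v_e = Isp · g₀ = 316 × 9.8 = 3096.8 m/s.
Δv = v_e · ln(239,000/26,642.7) = 3096.8 × ln(8.971) = 3096.8 × 2.1939 ≈ 6794 m/s.

Δv ≈ 6.79 km/s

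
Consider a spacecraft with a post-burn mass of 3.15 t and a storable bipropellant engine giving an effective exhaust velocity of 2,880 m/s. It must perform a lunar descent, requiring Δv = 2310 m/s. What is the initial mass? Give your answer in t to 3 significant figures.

initial mass ≈ 7.03 t

From the ideal rocket equation, m₀/m_f = exp(Δv / v_e) = exp(2310 / 2880.0) = exp(0.8021) = 2.2302.
m₀ = m_f × 2.2302 = 3.15 × 2.2302 = 7.02513 t.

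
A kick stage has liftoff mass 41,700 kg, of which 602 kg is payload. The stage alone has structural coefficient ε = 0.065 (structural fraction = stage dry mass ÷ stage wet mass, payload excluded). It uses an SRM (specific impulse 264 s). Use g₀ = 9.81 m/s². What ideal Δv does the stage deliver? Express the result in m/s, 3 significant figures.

Δv ≈ 6590 m/s

Stage wet mass = m₀ − payload = 41,700 − 602 = 41,098 kg.
Stage dry mass = ε × stage wet mass = 0.065 × 41,098 = 2,671.37 kg.
Burnout mass m_f = stage dry + payload = 2,671.37 + 602 = 3,273.37 kg.
v_e = Isp · g₀ = 264 × 9.81 = 2589.8 m/s.
From the ideal rocket equation, Δv = v_e · ln(41,700/3,273.37) = 2589.8 × ln(12.74) = 2589.8 × 2.5447 ≈ 6590 m/s.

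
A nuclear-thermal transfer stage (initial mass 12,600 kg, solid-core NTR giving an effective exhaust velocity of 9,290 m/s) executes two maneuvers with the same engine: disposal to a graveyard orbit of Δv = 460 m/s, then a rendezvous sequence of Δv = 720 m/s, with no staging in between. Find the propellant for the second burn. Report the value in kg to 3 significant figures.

propellant for the second burn ≈ 894 kg

After the first burn: m = 12600 × exp(−460/9290.0) = 12600 × 0.95169 = 11,991.3 kg.
After the second burn: m = 11,991.3 × exp(−720/9290.0) = 11,991.3 × 0.92542 = 11,097 kg.
Second-burn propellant = 11,991.3 − 11,097 = 894.3 kg.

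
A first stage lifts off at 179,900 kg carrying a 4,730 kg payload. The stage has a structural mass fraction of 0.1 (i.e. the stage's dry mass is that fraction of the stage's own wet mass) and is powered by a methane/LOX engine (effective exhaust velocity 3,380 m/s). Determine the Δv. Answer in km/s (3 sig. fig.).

Stage wet mass = m₀ − payload = 179,900 − 4,730 = 175,170 kg.
Stage dry mass = ε × stage wet mass = 0.1 × 175,170 = 17,517 kg.
Burnout mass m_f = stage dry + payload = 17,517 + 4,730 = 22,247 kg.
Rocket equation: Δv = v_e · ln(179,900/22,247) = 3380.0 × ln(8.086) = 3380.0 × 2.0902 ≈ 7065 m/s.

Δv ≈ 7.06 km/s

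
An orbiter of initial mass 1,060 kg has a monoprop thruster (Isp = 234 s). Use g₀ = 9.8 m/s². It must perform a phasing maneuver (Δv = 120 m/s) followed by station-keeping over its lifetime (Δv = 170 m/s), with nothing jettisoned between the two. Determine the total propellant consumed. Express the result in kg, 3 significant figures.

total propellant consumed ≈ 126 kg

v_e = Isp · g₀ = 234 × 9.8 = 2293.2 m/s.
After the first burn: m = 1060 × exp(−120/2293.2) = 1060 × 0.94902 = 1,005.96 kg.
After the second burn: m = 1,005.96 × exp(−170/2293.2) = 1,005.96 × 0.92855 = 934.084 kg.
Total propellant = m₀ − m_final = 1060 − 934.084 = 125.916 kg.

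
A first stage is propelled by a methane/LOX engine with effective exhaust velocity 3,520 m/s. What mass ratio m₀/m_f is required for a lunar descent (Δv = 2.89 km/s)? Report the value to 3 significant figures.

mass ratio ≈ 2.27

m₀/m_f = exp(Δv / v_e) = exp(2890 / 3520.0) = exp(0.8210) = 2.2728.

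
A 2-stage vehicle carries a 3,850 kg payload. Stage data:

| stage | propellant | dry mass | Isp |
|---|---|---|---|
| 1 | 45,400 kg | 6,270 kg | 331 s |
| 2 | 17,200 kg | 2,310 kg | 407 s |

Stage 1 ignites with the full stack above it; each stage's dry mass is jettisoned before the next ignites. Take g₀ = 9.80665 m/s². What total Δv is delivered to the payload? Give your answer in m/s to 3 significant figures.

Δv ≈ 8340 m/s

Ignition mass of stage 1 = 45,400+6,270 + 17,200+2,310 + 3,850 = 75,030 kg.
Stage 1: m₀ = 75,030 kg, m_f = 75,030 − 45,400 = 29,630 kg; Δv = 331×9.80665×ln(2.532) = 3246.0×0.9291 ≈ 3016 m/s.
Stage 2: m₀ = 23,360 kg, m_f = 23,360 − 17,200 = 6,160 kg; Δv = 407×9.80665×ln(3.792) = 3991.3×1.3329 ≈ 5320 m/s.
Total Δv = 3016 + 5320 = 8336 m/s.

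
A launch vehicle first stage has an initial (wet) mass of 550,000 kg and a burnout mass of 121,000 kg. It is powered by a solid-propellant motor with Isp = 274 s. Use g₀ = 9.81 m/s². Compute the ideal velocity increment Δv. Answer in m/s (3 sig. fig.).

Δv ≈ 4070 m/s

v_e = Isp · g₀ = 274 × 9.81 = 2687.9 m/s.
By the Tsiolkovsky rocket equation, Δv = v_e · ln(m₀/m_f) = 2687.9 × ln(4.545) = 2687.9 × 1.5141 ≈ 4069.9 m/s.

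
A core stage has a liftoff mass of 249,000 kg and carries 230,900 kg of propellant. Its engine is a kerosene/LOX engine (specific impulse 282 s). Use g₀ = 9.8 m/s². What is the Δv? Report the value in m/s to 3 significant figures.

Δv ≈ 7240 m/s

v_e = Isp · g₀ = 282 × 9.8 = 2763.6 m/s.
m_f = m₀ − m_prop = 249,000 − 230,900 = 18,100 kg.
Δv = v_e · ln(m₀/m_f) = 2763.6 × ln(13.76) = 2763.6 × 2.6215 ≈ 7244.9 m/s.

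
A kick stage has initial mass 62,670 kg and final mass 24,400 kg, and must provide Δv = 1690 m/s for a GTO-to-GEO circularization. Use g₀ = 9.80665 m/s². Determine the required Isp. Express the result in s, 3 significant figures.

ln(m₀/m_f) = ln(62670/24400) = ln(2.568) = 0.9433.
v_e = Δv / ln(m₀/m_f) = 1690 / 0.9433 = 1791.6 m/s.
Isp = v_e / g₀ = 1791.6 / 9.80665 = 182.7 s.

Isp ≈ 183 s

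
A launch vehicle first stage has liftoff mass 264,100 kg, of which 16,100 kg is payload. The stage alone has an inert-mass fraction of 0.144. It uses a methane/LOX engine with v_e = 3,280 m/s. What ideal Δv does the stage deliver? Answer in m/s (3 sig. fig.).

Δv ≈ 5340 m/s

Stage wet mass = m₀ − payload = 264,100 − 16,100 = 248,000 kg.
Stage dry mass = ε × stage wet mass = 0.144 × 248,000 = 35,712 kg.
Burnout mass m_f = stage dry + payload = 35,712 + 16,100 = 51,812 kg.
Δv = v_e · ln(264,100/51,812) = 3280.0 × ln(5.097) = 3280.0 × 1.6287 ≈ 5342 m/s.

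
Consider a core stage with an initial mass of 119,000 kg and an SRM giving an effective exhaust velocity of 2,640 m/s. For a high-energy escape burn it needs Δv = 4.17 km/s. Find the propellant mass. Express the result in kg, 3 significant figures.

propellant mass ≈ 94500 kg

From the ideal rocket equation, m₀/m_f = exp(Δv / v_e) = exp(4170 / 2640.0) = exp(1.5795) = 4.8527.
m_f = 119,000 / 4.8527 = 24,522.4 kg, so propellant = m₀ − m_f = 119,000 − 24,522.4 = 94,477.6 kg.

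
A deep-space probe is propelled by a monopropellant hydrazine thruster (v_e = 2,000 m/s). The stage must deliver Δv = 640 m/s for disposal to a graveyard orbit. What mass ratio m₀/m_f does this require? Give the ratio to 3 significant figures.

Using Δv = v_e ln(m₀/m_f): m₀/m_f = exp(Δv / v_e) = exp(640 / 2000.0) = exp(0.3200) = 1.3771.

mass ratio ≈ 1.38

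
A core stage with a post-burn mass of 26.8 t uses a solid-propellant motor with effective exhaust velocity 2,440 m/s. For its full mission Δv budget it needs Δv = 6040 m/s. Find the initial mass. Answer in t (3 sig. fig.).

m₀/m_f = exp(Δv / v_e) = exp(6040 / 2440.0) = exp(2.4754) = 11.8866.
m₀ = m_f × 11.8866 = 26.8 × 11.8866 = 318.561 t.

initial mass ≈ 319 t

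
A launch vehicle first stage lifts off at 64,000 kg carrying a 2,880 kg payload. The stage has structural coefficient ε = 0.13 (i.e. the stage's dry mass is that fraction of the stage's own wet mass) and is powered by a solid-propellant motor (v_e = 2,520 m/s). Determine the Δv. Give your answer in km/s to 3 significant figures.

Δv ≈ 4.48 km/s

Stage wet mass = m₀ − payload = 64,000 − 2,880 = 61,120 kg.
Stage dry mass = ε × stage wet mass = 0.13 × 61,120 = 7,945.6 kg.
Burnout mass m_f = stage dry + payload = 7,945.6 + 2,880 = 10,825.6 kg.
Δv = v_e · ln(64,000/10,825.6) = 2520.0 × ln(5.912) = 2520.0 × 1.7770 ≈ 4478 m/s.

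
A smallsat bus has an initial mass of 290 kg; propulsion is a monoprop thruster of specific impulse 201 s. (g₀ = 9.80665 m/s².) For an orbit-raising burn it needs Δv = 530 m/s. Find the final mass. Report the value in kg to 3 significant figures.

v_e = Isp · g₀ = 201 × 9.80665 = 1971.1 m/s.
m₀/m_f = exp(Δv / v_e) = exp(530 / 1971.1) = exp(0.2689) = 1.3085.
m_f = m₀ / 1.3085 = 290 / 1.3085 = 221.628 kg.

final mass ≈ 222 kg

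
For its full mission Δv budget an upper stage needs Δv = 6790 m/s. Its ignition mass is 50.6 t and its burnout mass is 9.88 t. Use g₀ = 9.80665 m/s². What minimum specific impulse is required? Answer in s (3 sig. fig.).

ln(m₀/m_f) = ln(50600/9880) = ln(5.121) = 1.6334.
v_e = Δv / ln(m₀/m_f) = 6790 / 1.6334 = 4156.9 m/s.
Isp = v_e / g₀ = 4156.9 / 9.80665 = 423.9 s.

Isp ≈ 424 s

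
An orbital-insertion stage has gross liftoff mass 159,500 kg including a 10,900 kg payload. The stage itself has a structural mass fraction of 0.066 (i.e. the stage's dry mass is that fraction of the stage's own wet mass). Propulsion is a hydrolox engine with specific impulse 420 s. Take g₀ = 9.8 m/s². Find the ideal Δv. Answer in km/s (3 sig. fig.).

Δv ≈ 8.40 km/s

Stage wet mass = m₀ − payload = 159,500 − 10,900 = 148,600 kg.
Stage dry mass = ε × stage wet mass = 0.066 × 148,600 = 9,807.6 kg.
Burnout mass m_f = stage dry + payload = 9,807.6 + 10,900 = 20,707.6 kg.
v_e = Isp · g₀ = 420 × 9.8 = 4116.0 m/s.
Δv = v_e · ln(159,500/20,707.6) = 4116.0 × ln(7.702) = 4116.0 × 2.0415 ≈ 8403 m/s.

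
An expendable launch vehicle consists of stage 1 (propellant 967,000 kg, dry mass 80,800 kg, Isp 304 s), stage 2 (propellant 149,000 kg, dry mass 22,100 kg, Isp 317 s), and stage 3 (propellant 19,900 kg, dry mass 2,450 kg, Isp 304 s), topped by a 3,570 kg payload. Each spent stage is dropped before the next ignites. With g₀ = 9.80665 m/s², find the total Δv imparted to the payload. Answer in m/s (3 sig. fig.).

Ignition mass of stage 1 = 967,000+80,800 + 149,000+22,100 + 19,900+2,450 + 3,570 = 1,244,820 kg.
Stage 1: m₀ = 1,244,820 kg, m_f = 1,244,820 − 967,000 = 277,820 kg; Δv = 304×9.80665×ln(4.481) = 2981.2×1.4998 ≈ 4471 m/s.
Stage 2: m₀ = 197,020 kg, m_f = 197,020 − 149,000 = 48,020 kg; Δv = 317×9.80665×ln(4.103) = 3108.7×1.4117 ≈ 4389 m/s.
Stage 3: m₀ = 25,920 kg, m_f = 25,920 − 19,900 = 6,020 kg; Δv = 304×9.80665×ln(4.306) = 2981.2×1.4599 ≈ 4352 m/s.
Total Δv = 4471 + 4389 + 4352 = 13212 m/s.

Δv ≈ 13200 m/s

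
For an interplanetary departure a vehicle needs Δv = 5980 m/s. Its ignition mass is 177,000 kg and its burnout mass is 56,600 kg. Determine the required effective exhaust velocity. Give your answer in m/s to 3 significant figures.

v_e ≈ 5240 m/s

ln(m₀/m_f) = ln(177000/56600) = ln(3.127) = 1.1401.
v_e = Δv / ln(m₀/m_f) = 5980 / 1.1401 = 5245.0 m/s.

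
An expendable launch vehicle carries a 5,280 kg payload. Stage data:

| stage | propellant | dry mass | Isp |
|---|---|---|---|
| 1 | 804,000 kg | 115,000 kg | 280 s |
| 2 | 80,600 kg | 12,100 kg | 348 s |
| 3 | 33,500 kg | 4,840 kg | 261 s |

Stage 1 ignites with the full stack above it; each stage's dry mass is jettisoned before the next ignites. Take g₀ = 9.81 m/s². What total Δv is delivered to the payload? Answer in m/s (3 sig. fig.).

Ignition mass of stage 1 = 804,000+115,000 + 80,600+12,100 + 33,500+4,840 + 5,280 = 1,055,320 kg.
Stage 1: m₀ = 1,055,320 kg, m_f = 1,055,320 − 804,000 = 251,320 kg; Δv = 280×9.81×ln(4.199) = 2746.8×1.4349 ≈ 3941 m/s.
Stage 2: m₀ = 136,320 kg, m_f = 136,320 − 80,600 = 55,720 kg; Δv = 348×9.81×ln(2.447) = 3413.9×0.8947 ≈ 3054 m/s.
Stage 3: m₀ = 43,620 kg, m_f = 43,620 − 33,500 = 10,120 kg; Δv = 261×9.81×ln(4.31) = 2560.4×1.4610 ≈ 3741 m/s.
Total Δv = 3941 + 3054 + 3741 = 10736 m/s.

Δv ≈ 10700 m/s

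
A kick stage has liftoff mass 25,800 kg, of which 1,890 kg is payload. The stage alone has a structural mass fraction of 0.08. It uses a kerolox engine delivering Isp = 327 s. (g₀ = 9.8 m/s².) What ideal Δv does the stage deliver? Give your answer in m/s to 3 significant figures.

Stage wet mass = m₀ − payload = 25,800 − 1,890 = 23,910 kg.
Stage dry mass = ε × stage wet mass = 0.08 × 23,910 = 1,912.8 kg.
Burnout mass m_f = stage dry + payload = 1,912.8 + 1,890 = 3,802.8 kg.
v_e = Isp · g₀ = 327 × 9.8 = 3204.6 m/s.
Δv = v_e · ln(25,800/3,802.8) = 3204.6 × ln(6.784) = 3204.6 × 1.9146 ≈ 6136 m/s.

Δv ≈ 6140 m/s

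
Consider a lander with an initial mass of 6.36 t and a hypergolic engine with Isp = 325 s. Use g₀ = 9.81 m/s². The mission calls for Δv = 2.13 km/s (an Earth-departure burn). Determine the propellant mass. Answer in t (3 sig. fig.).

propellant mass ≈ 3.10 t

v_e = Isp · g₀ = 325 × 9.81 = 3188.2 m/s.
Rocket equation: m₀/m_f = exp(Δv / v_e) = exp(2130 / 3188.2) = exp(0.6681) = 1.9505.
m_f = 6.36 / 1.9505 = 3.2607 t, so propellant = m₀ − m_f = 6.36 − 3.2607 = 3.0993 t.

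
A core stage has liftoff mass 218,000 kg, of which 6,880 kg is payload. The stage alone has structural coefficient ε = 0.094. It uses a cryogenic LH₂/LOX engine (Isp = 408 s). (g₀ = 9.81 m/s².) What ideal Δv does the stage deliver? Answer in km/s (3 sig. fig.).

Stage wet mass = m₀ − payload = 218,000 − 6,880 = 211,120 kg.
Stage dry mass = ε × stage wet mass = 0.094 × 211,120 = 19,845.3 kg.
Burnout mass m_f = stage dry + payload = 19,845.3 + 6,880 = 26,725.3 kg.
v_e = Isp · g₀ = 408 × 9.81 = 4002.5 m/s.
Δv = v_e · ln(218,000/26,725.3) = 4002.5 × ln(8.157) = 4002.5 × 2.0989 ≈ 8401 m/s.

Δv ≈ 8.40 km/s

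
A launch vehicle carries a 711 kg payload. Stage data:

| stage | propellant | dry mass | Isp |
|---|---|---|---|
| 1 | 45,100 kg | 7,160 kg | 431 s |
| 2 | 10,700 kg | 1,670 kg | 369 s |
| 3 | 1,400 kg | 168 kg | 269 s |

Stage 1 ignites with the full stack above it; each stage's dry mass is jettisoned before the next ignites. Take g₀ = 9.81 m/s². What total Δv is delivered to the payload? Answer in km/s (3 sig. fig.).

Δv ≈ 12.0 km/s

Ignition mass of stage 1 = 45,100+7,160 + 10,700+1,670 + 1,400+168 + 711 = 66,909 kg.
Stage 1: m₀ = 66,909 kg, m_f = 66,909 − 45,100 = 21,809 kg; Δv = 431×9.81×ln(3.068) = 4228.1×1.1210 ≈ 4740 m/s.
Stage 2: m₀ = 14,649 kg, m_f = 14,649 − 10,700 = 3,949 kg; Δv = 369×9.81×ln(3.71) = 3619.9×1.3109 ≈ 4745 m/s.
Stage 3: m₀ = 2,279 kg, m_f = 2,279 − 1,400 = 879 kg; Δv = 269×9.81×ln(2.593) = 2638.9×0.9527 ≈ 2514 m/s.
Total Δv = 4740 + 4745 + 2514 = 11999 m/s.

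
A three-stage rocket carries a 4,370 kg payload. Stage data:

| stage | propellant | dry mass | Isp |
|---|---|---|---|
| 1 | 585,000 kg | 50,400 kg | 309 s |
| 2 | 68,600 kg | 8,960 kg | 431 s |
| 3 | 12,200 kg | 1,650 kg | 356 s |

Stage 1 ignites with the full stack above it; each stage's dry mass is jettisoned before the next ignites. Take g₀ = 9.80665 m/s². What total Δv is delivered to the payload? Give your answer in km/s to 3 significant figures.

Ignition mass of stage 1 = 585,000+50,400 + 68,600+8,960 + 12,200+1,650 + 4,370 = 731,180 kg.
Stage 1: m₀ = 731,180 kg, m_f = 731,180 − 585,000 = 146,180 kg; Δv = 309×9.80665×ln(5.002) = 3030.3×1.6098 ≈ 4878 m/s.
Stage 2: m₀ = 95,780 kg, m_f = 95,780 − 68,600 = 27,180 kg; Δv = 431×9.80665×ln(3.524) = 4226.7×1.2596 ≈ 5324 m/s.
Stage 3: m₀ = 18,220 kg, m_f = 18,220 − 12,200 = 6,020 kg; Δv = 356×9.80665×ln(3.027) = 3491.2×1.1074 ≈ 3866 m/s.
Total Δv = 4878 + 5324 + 3866 = 14068 m/s.

Δv ≈ 14.1 km/s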